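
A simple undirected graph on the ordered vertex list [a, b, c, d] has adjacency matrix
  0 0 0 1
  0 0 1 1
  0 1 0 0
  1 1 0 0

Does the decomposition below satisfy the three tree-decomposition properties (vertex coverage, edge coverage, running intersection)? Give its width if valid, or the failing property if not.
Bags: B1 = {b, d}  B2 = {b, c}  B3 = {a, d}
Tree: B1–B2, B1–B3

Every vertex of G appears in some bag (union = {a, b, c, d}); every edge is covered by a bag; and for each vertex v the set of bags containing v is connected in the bag tree. The decomposition is therefore valid. The largest bag has 2 vertices, so the width is 1.

Yes; width 1.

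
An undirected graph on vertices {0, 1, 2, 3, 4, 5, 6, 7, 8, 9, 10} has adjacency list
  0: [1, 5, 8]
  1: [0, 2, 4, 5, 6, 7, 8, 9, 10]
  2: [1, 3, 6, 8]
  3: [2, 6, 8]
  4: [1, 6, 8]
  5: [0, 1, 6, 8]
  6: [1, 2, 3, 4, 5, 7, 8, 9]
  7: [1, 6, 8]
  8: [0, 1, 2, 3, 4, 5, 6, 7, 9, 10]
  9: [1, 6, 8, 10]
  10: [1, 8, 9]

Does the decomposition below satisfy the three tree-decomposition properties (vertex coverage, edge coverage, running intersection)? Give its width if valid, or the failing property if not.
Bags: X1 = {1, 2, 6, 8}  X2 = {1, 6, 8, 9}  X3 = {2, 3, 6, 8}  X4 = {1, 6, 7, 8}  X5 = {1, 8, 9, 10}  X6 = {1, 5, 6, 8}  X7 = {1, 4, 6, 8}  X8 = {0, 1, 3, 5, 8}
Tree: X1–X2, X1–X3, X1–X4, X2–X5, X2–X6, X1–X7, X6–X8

No — bags containing vertex 3 are not connected in the tree.

A tree decomposition must satisfy three properties: every vertex lies in some bag; for every edge, both endpoints lie together in some bag; and for every vertex, the bags containing it form a connected subtree. Here bags containing vertex 3 are not connected in the tree, so the decomposition is invalid.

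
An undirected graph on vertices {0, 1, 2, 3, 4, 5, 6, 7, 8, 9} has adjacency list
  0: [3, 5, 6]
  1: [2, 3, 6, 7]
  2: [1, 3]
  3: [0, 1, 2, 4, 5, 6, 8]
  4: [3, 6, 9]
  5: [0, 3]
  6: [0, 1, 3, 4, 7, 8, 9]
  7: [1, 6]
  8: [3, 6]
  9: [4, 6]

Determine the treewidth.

2

A width-2 tree decomposition is:
Bags: B1 = {0, 3, 6}  B2 = {1, 3, 6}  B3 = {3, 4, 6}  B4 = {3, 6, 8}  B5 = {1, 2, 3}  B6 = {0, 3, 5}  B7 = {1, 6, 7}  B8 = {4, 6, 9}
Tree: B1–B2, B2–B3, B1–B4, B2–B5, B1–B6, B2–B7, B3–B8
The largest bag has 3 vertices, giving width 2; this decomposition certifies tw(G) ≤ 2. Conversely, {4, 6, 9} is a clique of size 3, and the vertices of any clique must share a bag in every tree decomposition; so some bag has ≥ 3 vertices and tw(G) ≥ 2. The upper and lower bounds meet at 2, so that is the treewidth.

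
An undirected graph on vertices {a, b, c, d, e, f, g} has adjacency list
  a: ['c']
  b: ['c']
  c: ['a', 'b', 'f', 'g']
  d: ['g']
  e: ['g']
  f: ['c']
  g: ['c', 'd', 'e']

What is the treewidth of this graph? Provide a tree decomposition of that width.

Each bag holds 2 vertices, so the decomposition has width 1, which upper-bounds the treewidth. Any graph with an edge has treewidth ≥ 1, and G has the edge g–c. Hence tw(G) = 1 exactly.

Treewidth 1.
Bags: B1 = {c, g}  B2 = {a, c}  B3 = {e, g}  B4 = {b, c}  B5 = {d, g}  B6 = {c, f}
Tree: B1–B2, B1–B3, B1–B4, B1–B5, B1–B6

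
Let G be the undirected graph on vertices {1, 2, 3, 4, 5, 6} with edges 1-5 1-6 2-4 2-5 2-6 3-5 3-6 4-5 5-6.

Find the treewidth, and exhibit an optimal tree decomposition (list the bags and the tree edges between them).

Treewidth 2.
One such decomposition:
Bags: B1 = {2, 5, 6}  B2 = {1, 5, 6}  B3 = {2, 4, 5}  B4 = {3, 5, 6}
Tree: B1–B2, B1–B3, B1–B4

Every bag has size at most 3, so the width is 3 − 1 = 2 and tw(G) ≤ 2. On the other hand G contains the 3-clique {2, 4, 5}. A clique must lie in a single bag of any decomposition, so no decomposition can have width below 2. Combining the bounds, tw(G) = 2.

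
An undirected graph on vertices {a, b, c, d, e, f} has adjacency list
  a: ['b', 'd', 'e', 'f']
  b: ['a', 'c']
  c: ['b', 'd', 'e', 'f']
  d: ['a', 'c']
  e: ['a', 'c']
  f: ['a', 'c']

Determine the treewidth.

2

A width-2 tree decomposition is:
Bags: B1 = {a, c, e}  B2 = {a, c, d}  B3 = {a, b, c}  B4 = {a, c, f}
Tree: B1–B2, B2–B3, B3–B4
Each bag holds 3 vertices, so the decomposition has width 2, which upper-bounds the treewidth. The edges e–a–d–c–e form a cycle, so G is not a tree and its treewidth is at least 2. The upper and lower bounds meet at 2, so that is the treewidth.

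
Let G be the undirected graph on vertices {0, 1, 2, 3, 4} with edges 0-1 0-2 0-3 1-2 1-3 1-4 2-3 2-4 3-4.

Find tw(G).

A width-3 tree decomposition is:
Bags: B1 = {0, 1, 2, 3}  B2 = {1, 2, 3, 4}
Tree: B1–B2
Every bag has size at most 4, so the width is 4 − 1 = 3 and tw(G) ≤ 3. For the lower bound, the 4 vertices {0, 1, 2, 3} are pairwise adjacent, and any tree decomposition puts a clique entirely inside one bag — forcing width ≥ 3. Hence tw(G) = 3 exactly.

3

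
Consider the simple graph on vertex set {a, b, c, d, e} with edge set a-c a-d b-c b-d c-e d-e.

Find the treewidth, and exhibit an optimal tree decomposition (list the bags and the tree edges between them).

Treewidth 2.
One such decomposition:
Bags: B1 = {b, c, d}  B2 = {c, d, e}  B3 = {a, c, d}
Tree: B1–B2, B2–B3

Each bag holds 3 vertices, so the decomposition has width 2, which upper-bounds the treewidth. Since b–c–e–d–b is a cycle in G, G is not acyclic. Forests are exactly the graphs of treewidth ≤ 1, so tw(G) ≥ 2. Therefore the treewidth is 2.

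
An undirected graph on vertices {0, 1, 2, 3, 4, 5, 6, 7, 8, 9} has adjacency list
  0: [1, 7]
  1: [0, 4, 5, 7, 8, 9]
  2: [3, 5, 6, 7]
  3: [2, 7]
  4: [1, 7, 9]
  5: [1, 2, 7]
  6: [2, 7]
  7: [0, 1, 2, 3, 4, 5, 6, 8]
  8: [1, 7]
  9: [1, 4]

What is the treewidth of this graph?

A width-2 tree decomposition is:
Bags: B1 = {2, 5, 7}  B2 = {2, 6, 7}  B3 = {1, 5, 7}  B4 = {2, 3, 7}  B5 = {1, 4, 7}  B6 = {0, 1, 7}  B7 = {1, 4, 9}  B8 = {1, 7, 8}
Tree: B1–B2, B1–B3, B2–B4, B3–B5, B3–B6, B5–B7, B3–B8
The largest bag has 3 vertices, giving width 2; this decomposition certifies tw(G) ≤ 2. On the other hand G contains the 3-clique {1, 4, 9}. A clique must lie in a single bag of any decomposition, so no decomposition can have width below 2. Combining the bounds, tw(G) = 2.

2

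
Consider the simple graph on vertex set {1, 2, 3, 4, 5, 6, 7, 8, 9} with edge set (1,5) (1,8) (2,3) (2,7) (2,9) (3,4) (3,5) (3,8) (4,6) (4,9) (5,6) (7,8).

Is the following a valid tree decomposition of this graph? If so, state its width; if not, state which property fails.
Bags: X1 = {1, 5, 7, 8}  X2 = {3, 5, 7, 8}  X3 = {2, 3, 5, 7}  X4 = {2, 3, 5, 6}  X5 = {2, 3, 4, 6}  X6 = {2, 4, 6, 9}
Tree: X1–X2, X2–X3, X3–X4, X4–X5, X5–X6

Yes; width 3.

Vertex coverage: the bags together contain {1, 2, 3, 4, 5, 6, 7, 8, 9}, the full vertex set. Edge coverage: each edge of G has both endpoints in at least one bag. Running intersection: for every vertex, the bags containing it form a connected subtree. All three properties hold, so this is a valid tree decomposition of width max|bag| − 1 = 3, and hence tw(G) ≤ 3.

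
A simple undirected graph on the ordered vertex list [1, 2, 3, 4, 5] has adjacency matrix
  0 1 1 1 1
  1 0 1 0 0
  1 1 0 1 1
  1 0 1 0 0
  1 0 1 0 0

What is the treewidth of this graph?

A width-2 tree decomposition is:
Bags: B1 = {1, 3, 4}  B2 = {1, 2, 3}  B3 = {1, 3, 5}
Tree: B1–B2, B1–B3
The largest bag has 3 vertices, giving width 2; this decomposition certifies tw(G) ≤ 2. Conversely, {1, 2, 3} is a clique of size 3, and the vertices of any clique must share a bag in every tree decomposition; so some bag has ≥ 3 vertices and tw(G) ≥ 2. The upper and lower bounds meet at 2, so that is the treewidth.

2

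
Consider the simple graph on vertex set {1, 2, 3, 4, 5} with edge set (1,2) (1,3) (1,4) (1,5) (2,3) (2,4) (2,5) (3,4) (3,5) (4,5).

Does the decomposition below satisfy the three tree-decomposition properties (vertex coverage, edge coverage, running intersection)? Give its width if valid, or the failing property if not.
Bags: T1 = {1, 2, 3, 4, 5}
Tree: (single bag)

Yes; width 4.

Vertex coverage: the bags together contain {1, 2, 3, 4, 5}, the full vertex set. Edge coverage: each edge of G has both endpoints in at least one bag. Running intersection: for every vertex, the bags containing it form a connected subtree. All three properties hold, so this is a valid tree decomposition of width max|bag| − 1 = 4, and hence tw(G) ≤ 4.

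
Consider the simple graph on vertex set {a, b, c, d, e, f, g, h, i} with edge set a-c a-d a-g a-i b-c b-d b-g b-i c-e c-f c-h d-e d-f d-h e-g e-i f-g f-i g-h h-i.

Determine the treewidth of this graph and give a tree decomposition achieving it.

The largest bag has 5 vertices, giving width 4; this decomposition certifies tw(G) ≤ 4. For the lower bound: the 5 vertex sets {b,d}, {c,h}, {a,g}, {i}, {f} are disjoint, each induces a connected subgraph, and every pair is joined by at least one edge of G. Contracting each set to a single vertex therefore yields K_{5} as a minor, and since treewidth is minor-monotone, tw(G) ≥ tw(K_{5}) = 4. Hence tw(G) = 4 exactly.

Treewidth 4.
One optimal decomposition is:
Bags: B1 = {b, c, d, g, i}  B2 = {c, d, g, h, i}  B3 = {a, c, d, g, i}  B4 = {c, d, f, g, i}  B5 = {c, d, e, g, i}
Tree: B1–B2, B2–B3, B3–B4, B4–B5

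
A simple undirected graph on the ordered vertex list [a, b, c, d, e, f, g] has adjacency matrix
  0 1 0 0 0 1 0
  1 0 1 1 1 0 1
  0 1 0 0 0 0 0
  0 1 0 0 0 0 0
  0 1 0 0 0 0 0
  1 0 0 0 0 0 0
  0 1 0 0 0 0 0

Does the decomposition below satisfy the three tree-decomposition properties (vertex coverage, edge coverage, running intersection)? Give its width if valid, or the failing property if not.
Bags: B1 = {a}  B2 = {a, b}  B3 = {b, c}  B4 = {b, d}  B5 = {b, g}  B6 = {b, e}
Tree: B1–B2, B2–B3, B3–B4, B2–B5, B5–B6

No — vertex f appears in no bag.

A tree decomposition must satisfy three properties: every vertex lies in some bag; for every edge, both endpoints lie together in some bag; and for every vertex, the bags containing it form a connected subtree. Here vertex f appears in no bag, so the decomposition is invalid.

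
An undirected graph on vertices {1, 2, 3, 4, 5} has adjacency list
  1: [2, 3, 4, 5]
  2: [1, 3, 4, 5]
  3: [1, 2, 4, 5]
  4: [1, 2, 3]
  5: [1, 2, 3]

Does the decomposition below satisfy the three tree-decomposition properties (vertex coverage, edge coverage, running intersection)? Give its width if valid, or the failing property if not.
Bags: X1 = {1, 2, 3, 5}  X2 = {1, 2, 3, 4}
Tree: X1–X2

Checking the three conditions: (i) the bags cover all of {1, 2, 3, 4, 5}; (ii) for each edge, some bag contains both endpoints; (iii) the bags containing any fixed vertex form a subtree. All hold, so the decomposition is valid with width 4 − 1 = 3.

Yes; width 3.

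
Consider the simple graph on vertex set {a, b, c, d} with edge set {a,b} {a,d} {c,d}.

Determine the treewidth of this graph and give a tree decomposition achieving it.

Every bag has size at most 2, so the width is 2 − 1 = 1 and tw(G) ≤ 1. Since G has at least one edge (e.g. c–d), it is not an edgeless graph, so tw(G) ≥ 1. The upper and lower bounds meet at 1, so that is the treewidth.

Treewidth 1.
Bags: B1 = {c, d}  B2 = {a, d}  B3 = {a, b}
Tree: B1–B2, B2–B3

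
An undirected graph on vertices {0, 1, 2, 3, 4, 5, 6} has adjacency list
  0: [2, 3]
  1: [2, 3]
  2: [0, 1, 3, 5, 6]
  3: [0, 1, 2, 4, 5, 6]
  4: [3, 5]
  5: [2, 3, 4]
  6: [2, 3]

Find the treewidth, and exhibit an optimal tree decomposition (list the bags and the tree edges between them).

Each bag holds 3 vertices, so the decomposition has width 2, which upper-bounds the treewidth. For the lower bound, the 3 vertices {0, 2, 3} are pairwise adjacent, and any tree decomposition puts a clique entirely inside one bag — forcing width ≥ 2. The upper and lower bounds meet at 2, so that is the treewidth.

Treewidth 2.
One optimal decomposition is:
Bags: B1 = {0, 2, 3}  B2 = {1, 2, 3}  B3 = {2, 3, 5}  B4 = {2, 3, 6}  B5 = {3, 4, 5}
Tree: B1–B2, B2–B3, B2–B4, B3–B5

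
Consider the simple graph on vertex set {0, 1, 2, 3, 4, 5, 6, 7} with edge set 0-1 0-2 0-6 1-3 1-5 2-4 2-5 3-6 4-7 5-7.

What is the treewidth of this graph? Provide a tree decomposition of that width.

Treewidth 2.
One optimal decomposition is:
Bags: B1 = {2, 4, 7}  B2 = {2, 5, 7}  B3 = {0, 2, 5}  B4 = {0, 1, 5}  B5 = {0, 1, 6}  B6 = {1, 3, 6}
Tree: B1–B2, B2–B3, B3–B4, B4–B5, B5–B6

The largest bag has 3 vertices, giving width 2; this decomposition certifies tw(G) ≤ 2. The edges 4–7–5–2–4 form a cycle, so G is not a tree and its treewidth is at least 2. Hence tw(G) = 2 exactly.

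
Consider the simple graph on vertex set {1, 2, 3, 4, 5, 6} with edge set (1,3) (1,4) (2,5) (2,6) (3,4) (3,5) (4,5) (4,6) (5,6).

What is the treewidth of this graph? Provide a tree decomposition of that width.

Each bag holds 3 vertices, so the decomposition has width 2, which upper-bounds the treewidth. On the other hand G contains the 3-clique {2, 5, 6}. A clique must lie in a single bag of any decomposition, so no decomposition can have width below 2. Hence tw(G) = 2 exactly.

Treewidth 2.
One such decomposition:
Bags: B1 = {4, 5, 6}  B2 = {3, 4, 5}  B3 = {1, 3, 4}  B4 = {2, 5, 6}
Tree: B1–B2, B2–B3, B1–B4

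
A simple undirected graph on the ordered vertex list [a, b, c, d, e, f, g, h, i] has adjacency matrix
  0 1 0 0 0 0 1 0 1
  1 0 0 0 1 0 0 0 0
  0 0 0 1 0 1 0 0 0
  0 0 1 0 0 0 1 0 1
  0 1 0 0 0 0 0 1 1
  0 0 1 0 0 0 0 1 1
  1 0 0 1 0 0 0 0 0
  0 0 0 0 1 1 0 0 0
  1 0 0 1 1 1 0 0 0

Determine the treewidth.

A width-3 tree decomposition is:
Bags: B1 = {a, b, e, h}  B2 = {a, e, h, i}  B3 = {a, f, h, i}  B4 = {a, f, g, i}  B5 = {d, f, g, i}  B6 = {c, d, f, g}
Tree: B1–B2, B2–B3, B3–B4, B4–B5, B5–B6
Every bag has size at most 4, so the width is 4 − 1 = 3 and tw(G) ≤ 3. For the lower bound: the 4 vertex sets {b,e,h}, {a}, {i}, {c,d,f,g} are disjoint, each induces a connected subgraph, and every pair is joined by at least one edge of G. Contracting each set to a single vertex therefore yields K_{4} as a minor, and since treewidth is minor-monotone, tw(G) ≥ tw(K_{4}) = 3. Hence tw(G) = 3 exactly.

3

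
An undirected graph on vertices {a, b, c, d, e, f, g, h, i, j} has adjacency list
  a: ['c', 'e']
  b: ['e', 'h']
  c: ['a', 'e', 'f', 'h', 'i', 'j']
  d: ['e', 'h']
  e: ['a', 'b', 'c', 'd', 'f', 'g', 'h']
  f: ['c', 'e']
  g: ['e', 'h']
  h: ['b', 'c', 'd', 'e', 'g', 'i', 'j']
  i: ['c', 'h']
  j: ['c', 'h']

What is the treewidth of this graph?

2

A width-2 tree decomposition is:
Bags: B1 = {a, c, e}  B2 = {c, e, h}  B3 = {c, h, j}  B4 = {e, g, h}  B5 = {c, h, i}  B6 = {b, e, h}  B7 = {c, e, f}  B8 = {d, e, h}
Tree: B1–B2, B2–B3, B2–B4, B3–B5, B2–B6, B2–B7, B4–B8
Each bag holds 3 vertices, so the decomposition has width 2, which upper-bounds the treewidth. On the other hand G contains the 3-clique {a, c, e}. A clique must lie in a single bag of any decomposition, so no decomposition can have width below 2. Therefore the treewidth is 2.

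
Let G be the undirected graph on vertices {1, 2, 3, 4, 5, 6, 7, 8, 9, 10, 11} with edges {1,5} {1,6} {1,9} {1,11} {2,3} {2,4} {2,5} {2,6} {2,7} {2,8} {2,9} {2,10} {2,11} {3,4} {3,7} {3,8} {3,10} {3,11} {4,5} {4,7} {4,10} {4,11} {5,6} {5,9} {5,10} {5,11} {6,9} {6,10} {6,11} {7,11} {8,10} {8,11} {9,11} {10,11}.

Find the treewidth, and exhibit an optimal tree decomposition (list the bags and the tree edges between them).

The largest bag has 5 vertices, giving width 4; this decomposition certifies tw(G) ≤ 4. Conversely, {1, 5, 6, 9, 11} is a clique of size 5, and the vertices of any clique must share a bag in every tree decomposition; so some bag has ≥ 5 vertices and tw(G) ≥ 4. The upper and lower bounds meet at 4, so that is the treewidth.

Treewidth 4.
One such decomposition:
Bags: B1 = {2, 5, 6, 10, 11}  B2 = {2, 4, 5, 10, 11}  B3 = {2, 5, 6, 9, 11}  B4 = {1, 5, 6, 9, 11}  B5 = {2, 3, 4, 10, 11}  B6 = {2, 3, 4, 7, 11}  B7 = {2, 3, 8, 10, 11}
Tree: B1–B2, B1–B3, B3–B4, B2–B5, B5–B6, B5–B7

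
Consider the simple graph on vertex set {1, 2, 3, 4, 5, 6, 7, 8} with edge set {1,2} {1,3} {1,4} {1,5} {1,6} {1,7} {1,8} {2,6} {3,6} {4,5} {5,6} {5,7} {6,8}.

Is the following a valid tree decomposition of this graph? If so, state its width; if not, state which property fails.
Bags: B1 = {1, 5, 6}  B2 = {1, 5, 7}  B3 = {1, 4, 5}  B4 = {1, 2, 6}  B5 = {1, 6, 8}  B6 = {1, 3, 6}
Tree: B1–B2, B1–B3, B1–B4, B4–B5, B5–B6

Vertex coverage: the bags together contain {1, 2, 3, 4, 5, 6, 7, 8}, the full vertex set. Edge coverage: each edge of G has both endpoints in at least one bag. Running intersection: for every vertex, the bags containing it form a connected subtree. All three properties hold, so this is a valid tree decomposition of width max|bag| − 1 = 2, and hence tw(G) ≤ 2.

Yes; width 2.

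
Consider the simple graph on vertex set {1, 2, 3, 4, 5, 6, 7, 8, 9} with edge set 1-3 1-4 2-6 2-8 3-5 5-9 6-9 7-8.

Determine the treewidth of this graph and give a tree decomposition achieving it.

Treewidth 1.
One such decomposition:
Bags: B1 = {1, 4}  B2 = {1, 3}  B3 = {3, 5}  B4 = {5, 9}  B5 = {6, 9}  B6 = {2, 6}  B7 = {2, 8}  B8 = {7, 8}
Tree: B1–B2, B2–B3, B3–B4, B4–B5, B5–B6, B6–B7, B7–B8

Every bag has size at most 2, so the width is 2 − 1 = 1 and tw(G) ≤ 1. G has an edge, so its treewidth is at least 1. Hence tw(G) = 1 exactly.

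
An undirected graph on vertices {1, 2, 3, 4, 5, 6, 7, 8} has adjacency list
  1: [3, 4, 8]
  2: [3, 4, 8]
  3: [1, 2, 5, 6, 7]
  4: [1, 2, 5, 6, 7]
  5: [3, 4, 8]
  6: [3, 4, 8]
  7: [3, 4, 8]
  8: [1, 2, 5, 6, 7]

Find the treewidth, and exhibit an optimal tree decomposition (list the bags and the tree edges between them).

Each bag holds 4 vertices, so the decomposition has width 3, which upper-bounds the treewidth. For the lower bound: the 4 vertex sets {1,4}, {2,8}, {3}, {6} are disjoint, each induces a connected subgraph, and every pair is joined by at least one edge of G. Contracting each set to a single vertex therefore yields K_{4} as a minor, and since treewidth is minor-monotone, tw(G) ≥ tw(K_{4}) = 3. Combining the bounds, tw(G) = 3.

Treewidth 3.
One optimal decomposition is:
Bags: B1 = {1, 3, 4, 8}  B2 = {2, 3, 4, 8}  B3 = {3, 4, 6, 8}  B4 = {3, 4, 7, 8}  B5 = {3, 4, 5, 8}
Tree: B1–B2, B2–B3, B3–B4, B4–B5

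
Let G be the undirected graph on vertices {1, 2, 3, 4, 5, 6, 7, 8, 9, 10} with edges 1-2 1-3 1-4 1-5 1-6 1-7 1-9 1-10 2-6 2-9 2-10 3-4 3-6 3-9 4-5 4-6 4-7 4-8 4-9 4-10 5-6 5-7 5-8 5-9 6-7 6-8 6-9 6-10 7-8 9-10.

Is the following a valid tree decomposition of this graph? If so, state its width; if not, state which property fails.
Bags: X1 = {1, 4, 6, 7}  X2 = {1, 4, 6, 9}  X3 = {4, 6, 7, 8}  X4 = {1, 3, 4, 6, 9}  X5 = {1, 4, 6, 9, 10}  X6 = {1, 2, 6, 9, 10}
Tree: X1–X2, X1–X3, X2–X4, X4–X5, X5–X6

No — vertex 5 appears in no bag.

A tree decomposition must satisfy three properties: every vertex lies in some bag; for every edge, both endpoints lie together in some bag; and for every vertex, the bags containing it form a connected subtree. Here vertex 5 appears in no bag, so the decomposition is invalid.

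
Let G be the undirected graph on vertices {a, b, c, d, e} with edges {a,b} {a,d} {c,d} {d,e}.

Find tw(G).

A width-1 tree decomposition is:
Bags: B1 = {d, e}  B2 = {a, d}  B3 = {c, d}  B4 = {a, b}
Tree: B1–B2, B1–B3, B2–B4
Each bag holds 2 vertices, so the decomposition has width 1, which upper-bounds the treewidth. G has an edge, so its treewidth is at least 1. The upper and lower bounds meet at 1, so that is the treewidth.

1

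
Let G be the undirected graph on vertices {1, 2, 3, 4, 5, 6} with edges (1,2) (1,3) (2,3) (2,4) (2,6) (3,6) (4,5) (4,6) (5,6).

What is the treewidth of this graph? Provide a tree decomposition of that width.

Treewidth 2.
One such decomposition:
Bags: B1 = {2, 4, 6}  B2 = {4, 5, 6}  B3 = {2, 3, 6}  B4 = {1, 2, 3}
Tree: B1–B2, B1–B3, B3–B4

The largest bag has 3 vertices, giving width 2; this decomposition certifies tw(G) ≤ 2. On the other hand G contains the 3-clique {1, 2, 3}. A clique must lie in a single bag of any decomposition, so no decomposition can have width below 2. Therefore the treewidth is 2.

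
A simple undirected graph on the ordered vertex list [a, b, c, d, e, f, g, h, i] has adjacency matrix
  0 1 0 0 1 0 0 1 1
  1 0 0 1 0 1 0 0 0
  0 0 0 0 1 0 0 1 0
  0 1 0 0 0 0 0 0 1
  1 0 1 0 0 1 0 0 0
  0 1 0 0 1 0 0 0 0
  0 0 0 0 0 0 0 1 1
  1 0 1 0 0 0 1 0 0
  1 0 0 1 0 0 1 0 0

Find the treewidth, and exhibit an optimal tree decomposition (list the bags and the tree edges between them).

Treewidth 3.
One optimal decomposition is:
Bags: B1 = {b, d, g, i}  B2 = {a, b, g, i}  B3 = {a, b, g, h}  B4 = {a, b, f, h}  B5 = {a, e, f, h}  B6 = {c, e, f, h}
Tree: B1–B2, B2–B3, B3–B4, B4–B5, B5–B6

Every bag has size at most 4, so the width is 4 − 1 = 3 and tw(G) ≤ 3. For the lower bound: the 4 vertex sets {d,g,i}, {b}, {a}, {c,e,f,h} are disjoint, each induces a connected subgraph, and every pair is joined by at least one edge of G. Contracting each set to a single vertex therefore yields K_{4} as a minor, and since treewidth is minor-monotone, tw(G) ≥ tw(K_{4}) = 3. Combining the bounds, tw(G) = 3.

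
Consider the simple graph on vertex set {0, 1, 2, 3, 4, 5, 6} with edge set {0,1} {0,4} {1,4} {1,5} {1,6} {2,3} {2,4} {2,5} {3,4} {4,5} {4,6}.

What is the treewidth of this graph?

2

A width-2 tree decomposition is:
Bags: B1 = {1, 4, 5}  B2 = {2, 4, 5}  B3 = {0, 1, 4}  B4 = {2, 3, 4}  B5 = {1, 4, 6}
Tree: B1–B2, B1–B3, B2–B4, B1–B5
Every bag has size at most 3, so the width is 3 − 1 = 2 and tw(G) ≤ 2. Conversely, {0, 1, 4} is a clique of size 3, and the vertices of any clique must share a bag in every tree decomposition; so some bag has ≥ 3 vertices and tw(G) ≥ 2. The upper and lower bounds meet at 2, so that is the treewidth.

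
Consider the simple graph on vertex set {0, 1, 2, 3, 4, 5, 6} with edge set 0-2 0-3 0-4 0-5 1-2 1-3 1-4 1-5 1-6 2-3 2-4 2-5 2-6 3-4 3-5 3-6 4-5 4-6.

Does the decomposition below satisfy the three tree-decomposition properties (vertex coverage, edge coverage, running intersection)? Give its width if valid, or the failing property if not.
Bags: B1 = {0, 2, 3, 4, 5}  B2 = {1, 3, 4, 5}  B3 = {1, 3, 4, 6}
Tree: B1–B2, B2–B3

No — edge (2,1) lies in no bag.

A tree decomposition must satisfy three properties: every vertex lies in some bag; for every edge, both endpoints lie together in some bag; and for every vertex, the bags containing it form a connected subtree. Here edge (2,1) lies in no bag, so the decomposition is invalid.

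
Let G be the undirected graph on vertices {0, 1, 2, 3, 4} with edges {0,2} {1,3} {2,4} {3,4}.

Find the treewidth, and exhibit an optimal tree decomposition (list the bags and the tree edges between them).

Treewidth 1.
Bags: B1 = {0, 2}  B2 = {2, 4}  B3 = {3, 4}  B4 = {1, 3}
Tree: B1–B2, B2–B3, B3–B4

Every bag has size at most 2, so the width is 2 − 1 = 1 and tw(G) ≤ 1. Since G has at least one edge (e.g. 0–2), it is not an edgeless graph, so tw(G) ≥ 1. The upper and lower bounds meet at 1, so that is the treewidth.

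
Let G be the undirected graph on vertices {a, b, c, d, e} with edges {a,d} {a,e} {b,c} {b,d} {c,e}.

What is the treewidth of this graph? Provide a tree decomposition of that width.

Treewidth 2.
One optimal decomposition is:
Bags: B1 = {b, c, d}  B2 = {c, d, e}  B3 = {a, d, e}
Tree: B1–B2, B2–B3

The largest bag has 3 vertices, giving width 2; this decomposition certifies tw(G) ≤ 2. Since d–b–c–e–a–d is a cycle in G, G is not acyclic. Forests are exactly the graphs of treewidth ≤ 1, so tw(G) ≥ 2. Hence tw(G) = 2 exactly.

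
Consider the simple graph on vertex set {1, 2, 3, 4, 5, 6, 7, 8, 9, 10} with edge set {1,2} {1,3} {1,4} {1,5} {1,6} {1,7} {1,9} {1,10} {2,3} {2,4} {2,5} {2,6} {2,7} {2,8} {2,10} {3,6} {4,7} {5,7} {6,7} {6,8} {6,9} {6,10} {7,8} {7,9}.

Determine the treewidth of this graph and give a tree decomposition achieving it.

Treewidth 3.
One such decomposition:
Bags: B1 = {1, 2, 6, 7}  B2 = {1, 6, 7, 9}  B3 = {1, 2, 6, 10}  B4 = {1, 2, 5, 7}  B5 = {2, 6, 7, 8}  B6 = {1, 2, 3, 6}  B7 = {1, 2, 4, 7}
Tree: B1–B2, B1–B3, B1–B4, B1–B5, B3–B6, B4–B7

Each bag holds 4 vertices, so the decomposition has width 3, which upper-bounds the treewidth. On the other hand G contains the 4-clique {2, 6, 7, 8}. A clique must lie in a single bag of any decomposition, so no decomposition can have width below 3. Combining the bounds, tw(G) = 3.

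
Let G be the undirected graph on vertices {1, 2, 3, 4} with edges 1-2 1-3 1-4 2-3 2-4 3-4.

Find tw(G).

3

A width-3 tree decomposition is:
Bags: B1 = {1, 2, 3, 4}
Tree: (single bag)
With just one bag of size 4, the width is 4 − 1 = 3, so tw(G) ≤ 3. For the lower bound, the 4 vertices {1, 2, 3, 4} are pairwise adjacent, and any tree decomposition puts a clique entirely inside one bag — forcing width ≥ 3. Combining the bounds, tw(G) = 3.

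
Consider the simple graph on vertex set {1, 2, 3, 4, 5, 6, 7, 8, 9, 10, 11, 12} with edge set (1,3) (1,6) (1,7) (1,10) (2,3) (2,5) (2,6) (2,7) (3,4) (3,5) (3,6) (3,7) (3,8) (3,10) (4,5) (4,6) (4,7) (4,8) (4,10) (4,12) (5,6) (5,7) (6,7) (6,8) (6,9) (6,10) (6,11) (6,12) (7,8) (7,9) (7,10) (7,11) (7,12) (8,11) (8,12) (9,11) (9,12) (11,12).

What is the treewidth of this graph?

4

A width-4 tree decomposition is:
Bags: B1 = {4, 6, 7, 8, 12}  B2 = {3, 4, 6, 7, 8}  B3 = {6, 7, 8, 11, 12}  B4 = {3, 4, 6, 7, 10}  B5 = {3, 4, 5, 6, 7}  B6 = {6, 7, 9, 11, 12}  B7 = {1, 3, 6, 7, 10}  B8 = {2, 3, 5, 6, 7}
Tree: B1–B2, B1–B3, B2–B4, B2–B5, B3–B6, B4–B7, B5–B8
The largest bag has 5 vertices, giving width 4; this decomposition certifies tw(G) ≤ 4. Conversely, {6, 7, 8, 11, 12} is a clique of size 5, and the vertices of any clique must share a bag in every tree decomposition; so some bag has ≥ 5 vertices and tw(G) ≥ 4. Hence tw(G) = 4 exactly.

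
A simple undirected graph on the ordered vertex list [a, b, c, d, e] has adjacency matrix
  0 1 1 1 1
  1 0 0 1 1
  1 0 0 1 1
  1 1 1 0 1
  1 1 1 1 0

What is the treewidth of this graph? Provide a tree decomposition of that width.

Every bag has size at most 4, so the width is 4 − 1 = 3 and tw(G) ≤ 3. On the other hand G contains the 4-clique {a, c, d, e}. A clique must lie in a single bag of any decomposition, so no decomposition can have width below 3. The upper and lower bounds meet at 3, so that is the treewidth.

Treewidth 3.
One such decomposition:
Bags: B1 = {a, b, d, e}  B2 = {a, c, d, e}
Tree: B1–B2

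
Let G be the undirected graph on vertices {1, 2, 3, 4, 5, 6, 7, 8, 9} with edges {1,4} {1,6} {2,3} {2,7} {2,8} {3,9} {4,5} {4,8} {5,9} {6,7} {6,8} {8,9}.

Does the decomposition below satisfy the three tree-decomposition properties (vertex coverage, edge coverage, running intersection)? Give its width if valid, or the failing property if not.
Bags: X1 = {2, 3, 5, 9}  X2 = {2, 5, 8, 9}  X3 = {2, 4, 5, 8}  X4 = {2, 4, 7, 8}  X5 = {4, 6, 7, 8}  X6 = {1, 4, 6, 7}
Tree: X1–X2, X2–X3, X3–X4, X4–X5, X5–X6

Yes; width 3.

Every vertex of G appears in some bag (union = {1, 2, 3, 4, 5, 6, 7, 8, 9}); every edge is covered by a bag; and for each vertex v the set of bags containing v is connected in the bag tree. The decomposition is therefore valid. The largest bag has 4 vertices, so the width is 3.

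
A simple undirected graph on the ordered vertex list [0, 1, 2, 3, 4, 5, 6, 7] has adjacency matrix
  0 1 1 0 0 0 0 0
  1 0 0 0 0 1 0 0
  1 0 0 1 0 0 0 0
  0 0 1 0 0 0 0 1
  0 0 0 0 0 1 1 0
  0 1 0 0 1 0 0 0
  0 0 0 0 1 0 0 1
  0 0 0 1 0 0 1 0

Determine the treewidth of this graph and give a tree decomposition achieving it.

Each bag holds 3 vertices, so the decomposition has width 2, which upper-bounds the treewidth. For the lower bound, G contains the cycle 7–6–4–5–1–0–2–3–7, so G is not a forest; only forests have treewidth ≤ 1, hence tw(G) ≥ 2. Hence tw(G) = 2 exactly.

Treewidth 2.
One optimal decomposition is:
Bags: B1 = {4, 6, 7}  B2 = {4, 5, 7}  B3 = {1, 5, 7}  B4 = {0, 1, 7}  B5 = {0, 2, 7}  B6 = {2, 3, 7}
Tree: B1–B2, B2–B3, B3–B4, B4–B5, B5–B6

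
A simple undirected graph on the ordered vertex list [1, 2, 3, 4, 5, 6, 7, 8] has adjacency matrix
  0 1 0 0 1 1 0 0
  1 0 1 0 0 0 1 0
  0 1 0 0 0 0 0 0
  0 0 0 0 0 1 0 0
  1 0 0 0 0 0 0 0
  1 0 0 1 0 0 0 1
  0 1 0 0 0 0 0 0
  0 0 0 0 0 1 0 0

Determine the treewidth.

A width-1 tree decomposition is:
Bags: B1 = {1, 6}  B2 = {1, 2}  B3 = {4, 6}  B4 = {2, 3}  B5 = {2, 7}  B6 = {6, 8}  B7 = {1, 5}
Tree: B1–B2, B1–B3, B2–B4, B4–B5, B1–B6, B2–B7
Every bag has size at most 2, so the width is 2 − 1 = 1 and tw(G) ≤ 1. Since G has at least one edge (e.g. 6–1), it is not an edgeless graph, so tw(G) ≥ 1. Hence tw(G) = 1 exactly.

1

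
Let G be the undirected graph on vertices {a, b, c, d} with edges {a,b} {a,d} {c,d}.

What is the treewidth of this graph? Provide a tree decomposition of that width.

The largest bag has 2 vertices, giving width 1; this decomposition certifies tw(G) ≤ 1. Any graph with an edge has treewidth ≥ 1, and G has the edge c–d. Hence tw(G) = 1 exactly.

Treewidth 1.
One optimal decomposition is:
Bags: B1 = {c, d}  B2 = {a, d}  B3 = {a, b}
Tree: B1–B2, B2–B3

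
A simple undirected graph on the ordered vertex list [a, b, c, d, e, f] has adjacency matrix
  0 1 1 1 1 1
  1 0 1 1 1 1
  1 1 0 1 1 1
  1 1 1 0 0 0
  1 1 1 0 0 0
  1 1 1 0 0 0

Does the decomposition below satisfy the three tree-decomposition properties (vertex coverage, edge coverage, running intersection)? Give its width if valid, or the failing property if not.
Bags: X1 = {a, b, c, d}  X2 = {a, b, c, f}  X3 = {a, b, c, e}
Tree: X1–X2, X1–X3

Checking the three conditions: (i) the bags cover all of {a, b, c, d, e, f}; (ii) for each edge, some bag contains both endpoints; (iii) the bags containing any fixed vertex form a subtree. All hold, so the decomposition is valid with width 4 − 1 = 3.

Yes; width 3.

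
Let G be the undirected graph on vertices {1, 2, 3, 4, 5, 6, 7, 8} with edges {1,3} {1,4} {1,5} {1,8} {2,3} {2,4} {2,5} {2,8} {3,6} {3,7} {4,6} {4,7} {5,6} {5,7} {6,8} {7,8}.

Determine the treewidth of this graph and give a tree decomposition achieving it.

Treewidth 4.
One optimal decomposition is:
Bags: B1 = {1, 2, 6, 7, 8}  B2 = {1, 2, 4, 6, 7}  B3 = {1, 2, 3, 6, 7}  B4 = {1, 2, 5, 6, 7}
Tree: B1–B2, B2–B3, B3–B4

The largest bag has 5 vertices, giving width 4; this decomposition certifies tw(G) ≤ 4. For the lower bound: the 5 vertex sets {7,8}, {2,4}, {3,6}, {1}, {5} are disjoint, each induces a connected subgraph, and every pair is joined by at least one edge of G. Contracting each set to a single vertex therefore yields K_{5} as a minor, and since treewidth is minor-monotone, tw(G) ≥ tw(K_{5}) = 4. The upper and lower bounds meet at 4, so that is the treewidth.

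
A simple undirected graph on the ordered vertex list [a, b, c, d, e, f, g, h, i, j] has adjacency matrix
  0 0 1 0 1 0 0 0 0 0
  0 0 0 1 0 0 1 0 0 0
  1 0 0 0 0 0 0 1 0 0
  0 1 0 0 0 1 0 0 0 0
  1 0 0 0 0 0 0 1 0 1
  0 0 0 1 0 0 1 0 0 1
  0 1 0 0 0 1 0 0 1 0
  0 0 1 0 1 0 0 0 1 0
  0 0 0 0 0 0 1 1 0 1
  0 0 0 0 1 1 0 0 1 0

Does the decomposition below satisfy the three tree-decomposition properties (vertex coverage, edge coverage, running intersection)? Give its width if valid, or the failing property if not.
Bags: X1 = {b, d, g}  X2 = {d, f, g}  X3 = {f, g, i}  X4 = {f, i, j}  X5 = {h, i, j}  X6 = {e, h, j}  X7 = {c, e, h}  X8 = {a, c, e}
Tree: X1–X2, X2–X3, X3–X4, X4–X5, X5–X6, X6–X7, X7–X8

Yes; width 2.

Checking the three conditions: (i) the bags cover all of {a, b, c, d, e, f, g, h, i, j}; (ii) for each edge, some bag contains both endpoints; (iii) the bags containing any fixed vertex form a subtree. All hold, so the decomposition is valid with width 3 − 1 = 2.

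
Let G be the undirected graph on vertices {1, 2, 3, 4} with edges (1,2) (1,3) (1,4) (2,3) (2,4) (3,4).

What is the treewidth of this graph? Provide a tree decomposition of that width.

Treewidth 3.
One such decomposition:
Bags: B1 = {1, 2, 3, 4}
Tree: (single bag)

With just one bag of size 4, the width is 4 − 1 = 3, so tw(G) ≤ 3. Conversely, {1, 2, 3, 4} is a clique of size 4, and the vertices of any clique must share a bag in every tree decomposition; so some bag has ≥ 4 vertices and tw(G) ≥ 3. Therefore the treewidth is 3.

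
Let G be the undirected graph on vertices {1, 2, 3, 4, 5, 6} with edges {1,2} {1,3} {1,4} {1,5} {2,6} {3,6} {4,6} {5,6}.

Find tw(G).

A width-2 tree decomposition is:
Bags: B1 = {1, 5, 6}  B2 = {1, 2, 6}  B3 = {1, 3, 6}  B4 = {1, 4, 6}
Tree: B1–B2, B2–B3, B3–B4
Each bag holds 3 vertices, so the decomposition has width 2, which upper-bounds the treewidth. The edges 1–5–6–2–1 form a cycle, so G is not a tree and its treewidth is at least 2. Hence tw(G) = 2 exactly.

2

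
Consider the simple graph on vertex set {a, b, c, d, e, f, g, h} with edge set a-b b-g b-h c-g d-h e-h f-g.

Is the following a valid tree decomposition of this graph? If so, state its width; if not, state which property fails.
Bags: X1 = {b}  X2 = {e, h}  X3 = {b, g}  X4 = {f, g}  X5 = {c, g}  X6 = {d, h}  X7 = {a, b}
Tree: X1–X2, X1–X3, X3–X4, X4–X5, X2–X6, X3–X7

No — edge (h,b) lies in no bag.

A tree decomposition must satisfy three properties: every vertex lies in some bag; for every edge, both endpoints lie together in some bag; and for every vertex, the bags containing it form a connected subtree. Here edge (h,b) lies in no bag, so the decomposition is invalid.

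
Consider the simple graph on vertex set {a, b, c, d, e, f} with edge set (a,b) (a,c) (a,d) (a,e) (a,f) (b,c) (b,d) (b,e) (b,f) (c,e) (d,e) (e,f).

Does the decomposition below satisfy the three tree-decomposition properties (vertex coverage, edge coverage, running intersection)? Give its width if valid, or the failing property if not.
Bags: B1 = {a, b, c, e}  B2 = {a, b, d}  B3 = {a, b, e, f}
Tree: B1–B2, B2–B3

A tree decomposition must satisfy three properties: every vertex lies in some bag; for every edge, both endpoints lie together in some bag; and for every vertex, the bags containing it form a connected subtree. Here edge (e,d) lies in no bag, so the decomposition is invalid.

No — edge (e,d) lies in no bag.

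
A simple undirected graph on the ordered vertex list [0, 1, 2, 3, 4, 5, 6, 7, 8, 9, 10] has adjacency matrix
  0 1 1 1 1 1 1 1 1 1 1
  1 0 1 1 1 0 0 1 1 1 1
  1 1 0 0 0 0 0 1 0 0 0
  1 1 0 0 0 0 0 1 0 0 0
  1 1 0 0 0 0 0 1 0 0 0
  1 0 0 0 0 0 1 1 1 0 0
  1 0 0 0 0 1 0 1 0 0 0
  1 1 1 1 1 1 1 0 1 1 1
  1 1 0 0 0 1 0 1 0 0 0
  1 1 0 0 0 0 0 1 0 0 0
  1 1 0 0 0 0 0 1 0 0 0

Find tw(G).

A width-3 tree decomposition is:
Bags: B1 = {0, 1, 2, 7}  B2 = {0, 1, 4, 7}  B3 = {0, 1, 7, 9}  B4 = {0, 1, 7, 8}  B5 = {0, 5, 7, 8}  B6 = {0, 5, 6, 7}  B7 = {0, 1, 3, 7}  B8 = {0, 1, 7, 10}
Tree: B1–B2, B1–B3, B3–B4, B4–B5, B5–B6, B4–B7, B7–B8
Each bag holds 4 vertices, so the decomposition has width 3, which upper-bounds the treewidth. On the other hand G contains the 4-clique {0, 1, 2, 7}. A clique must lie in a single bag of any decomposition, so no decomposition can have width below 3. Combining the bounds, tw(G) = 3.

3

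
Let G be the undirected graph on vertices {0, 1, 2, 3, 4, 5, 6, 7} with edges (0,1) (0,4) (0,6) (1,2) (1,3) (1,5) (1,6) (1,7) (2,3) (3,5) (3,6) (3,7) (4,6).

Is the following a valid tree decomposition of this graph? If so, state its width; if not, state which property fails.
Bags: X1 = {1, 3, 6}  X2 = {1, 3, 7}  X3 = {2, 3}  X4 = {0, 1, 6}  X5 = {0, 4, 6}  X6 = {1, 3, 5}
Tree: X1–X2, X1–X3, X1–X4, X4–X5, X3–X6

A tree decomposition must satisfy three properties: every vertex lies in some bag; for every edge, both endpoints lie together in some bag; and for every vertex, the bags containing it form a connected subtree. Here edge (1,2) lies in no bag, so the decomposition is invalid.

No — edge (1,2) lies in no bag.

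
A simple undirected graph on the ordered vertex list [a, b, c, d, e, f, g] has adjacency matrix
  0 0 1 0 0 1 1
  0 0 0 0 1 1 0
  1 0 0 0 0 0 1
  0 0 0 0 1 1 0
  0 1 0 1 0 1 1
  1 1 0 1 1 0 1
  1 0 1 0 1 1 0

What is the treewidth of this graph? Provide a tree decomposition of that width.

Treewidth 2.
One such decomposition:
Bags: B1 = {e, f, g}  B2 = {a, f, g}  B3 = {d, e, f}  B4 = {a, c, g}  B5 = {b, e, f}
Tree: B1–B2, B1–B3, B2–B4, B1–B5

Every bag has size at most 3, so the width is 3 − 1 = 2 and tw(G) ≤ 2. For the lower bound, the 3 vertices {a, c, g} are pairwise adjacent, and any tree decomposition puts a clique entirely inside one bag — forcing width ≥ 2. Hence tw(G) = 2 exactly.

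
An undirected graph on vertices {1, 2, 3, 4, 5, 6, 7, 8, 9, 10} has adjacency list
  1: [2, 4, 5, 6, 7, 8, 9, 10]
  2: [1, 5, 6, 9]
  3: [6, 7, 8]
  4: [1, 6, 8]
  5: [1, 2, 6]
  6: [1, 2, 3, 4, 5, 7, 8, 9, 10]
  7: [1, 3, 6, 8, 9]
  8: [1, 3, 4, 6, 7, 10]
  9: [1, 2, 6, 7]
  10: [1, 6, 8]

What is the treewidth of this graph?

A width-3 tree decomposition is:
Bags: B1 = {1, 6, 7, 8}  B2 = {3, 6, 7, 8}  B3 = {1, 4, 6, 8}  B4 = {1, 6, 7, 9}  B5 = {1, 2, 6, 9}  B6 = {1, 6, 8, 10}  B7 = {1, 2, 5, 6}
Tree: B1–B2, B1–B3, B1–B4, B4–B5, B3–B6, B5–B7
Every bag has size at most 4, so the width is 4 − 1 = 3 and tw(G) ≤ 3. For the lower bound, the 4 vertices {1, 6, 8, 10} are pairwise adjacent, and any tree decomposition puts a clique entirely inside one bag — forcing width ≥ 3. Therefore the treewidth is 3.

3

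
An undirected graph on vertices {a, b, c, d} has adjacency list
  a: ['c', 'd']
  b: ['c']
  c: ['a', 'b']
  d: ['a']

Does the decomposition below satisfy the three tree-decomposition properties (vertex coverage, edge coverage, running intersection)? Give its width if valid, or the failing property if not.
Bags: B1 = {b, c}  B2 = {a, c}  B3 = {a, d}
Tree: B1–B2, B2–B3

Vertex coverage: the bags together contain {a, b, c, d}, the full vertex set. Edge coverage: each edge of G has both endpoints in at least one bag. Running intersection: for every vertex, the bags containing it form a connected subtree. All three properties hold, so this is a valid tree decomposition of width max|bag| − 1 = 1, and hence tw(G) ≤ 1.

Yes; width 1.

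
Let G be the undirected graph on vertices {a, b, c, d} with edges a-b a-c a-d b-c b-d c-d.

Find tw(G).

A width-3 tree decomposition is:
Bags: B1 = {a, b, c, d}
Tree: (single bag)
A single bag containing all 4 vertices is trivially a valid decomposition of width 3. For the lower bound, the 4 vertices {a, b, c, d} are pairwise adjacent, and any tree decomposition puts a clique entirely inside one bag — forcing width ≥ 3. Hence tw(G) = 3 exactly.

3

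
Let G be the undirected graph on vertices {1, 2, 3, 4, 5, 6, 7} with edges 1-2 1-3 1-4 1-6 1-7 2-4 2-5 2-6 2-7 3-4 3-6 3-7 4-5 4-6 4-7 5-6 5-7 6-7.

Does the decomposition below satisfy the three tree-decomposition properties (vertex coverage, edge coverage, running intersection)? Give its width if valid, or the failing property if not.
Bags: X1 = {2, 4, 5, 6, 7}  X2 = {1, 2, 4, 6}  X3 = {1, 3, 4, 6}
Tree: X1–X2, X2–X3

No — edge (7,1) lies in no bag.

A tree decomposition must satisfy three properties: every vertex lies in some bag; for every edge, both endpoints lie together in some bag; and for every vertex, the bags containing it form a connected subtree. Here edge (7,1) lies in no bag, so the decomposition is invalid.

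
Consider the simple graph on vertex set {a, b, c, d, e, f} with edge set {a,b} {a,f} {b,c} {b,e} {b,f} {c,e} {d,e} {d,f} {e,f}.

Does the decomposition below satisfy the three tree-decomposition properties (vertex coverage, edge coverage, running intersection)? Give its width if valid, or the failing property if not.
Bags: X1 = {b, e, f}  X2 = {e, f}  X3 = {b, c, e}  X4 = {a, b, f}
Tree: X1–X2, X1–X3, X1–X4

A tree decomposition must satisfy three properties: every vertex lies in some bag; for every edge, both endpoints lie together in some bag; and for every vertex, the bags containing it form a connected subtree. Here vertex d appears in no bag, so the decomposition is invalid.

No — vertex d appears in no bag.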